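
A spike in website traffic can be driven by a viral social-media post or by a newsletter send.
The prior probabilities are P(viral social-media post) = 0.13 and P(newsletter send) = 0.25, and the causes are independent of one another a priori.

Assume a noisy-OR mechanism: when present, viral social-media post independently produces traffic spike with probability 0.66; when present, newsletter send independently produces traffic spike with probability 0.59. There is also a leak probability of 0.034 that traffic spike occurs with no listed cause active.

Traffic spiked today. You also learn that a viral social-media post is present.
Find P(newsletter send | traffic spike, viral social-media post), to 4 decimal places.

P(newsletter send | traffic spike, viral social-media post) ≈ 0.3005

Under noisy-OR, P(traffic spike | causes) = 1 − (1−0.034)·∏(1−qᵢ) over the active causes.
Sum P(traffic spike|·) weighted by the priors over both values of newsletter send:
  P(traffic spike | viral social-media post) = 0.67156·0.75 + 0.86534·0.25
        = 0.503670 + 0.216335 = 0.720005
Keeping only the newsletter send-present terms gives 0.216335, so
  P(newsletter send | traffic spike, viral social-media post) = 0.216335 / 0.720005 ≈ 0.3005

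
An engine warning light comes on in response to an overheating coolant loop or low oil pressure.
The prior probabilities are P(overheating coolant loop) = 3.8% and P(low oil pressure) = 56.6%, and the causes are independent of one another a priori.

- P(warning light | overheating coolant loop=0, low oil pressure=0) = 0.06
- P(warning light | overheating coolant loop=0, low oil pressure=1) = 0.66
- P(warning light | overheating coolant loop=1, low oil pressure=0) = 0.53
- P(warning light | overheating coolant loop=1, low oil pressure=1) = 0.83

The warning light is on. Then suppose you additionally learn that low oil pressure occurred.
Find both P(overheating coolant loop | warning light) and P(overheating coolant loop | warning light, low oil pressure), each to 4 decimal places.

P(warning light) = 0.06*0.962*0.434 + 0.66*0.962*0.566 + 0.53*0.038*0.434 + 0.83*0.038*0.566 = 0.025050 + 0.359365 + 0.008741 + 0.017852 = 0.411008
The overheating coolant loop-present share is 0.008741 + 0.017852 = 0.026593.
Hence the posterior is 0.026593/0.411008 ≈ 0.0647.

With the extra evidence:
Weight on overheating coolant loop=true, given the evidence: 0.83×0.038 = 0.031540
Normalizer over all consistent configurations: 0.66×0.962 + 0.83×0.038 = 0.666460
P(overheating coolant loop | warning light, low oil pressure) = 0.031540/0.666460 ≈ 0.0473
The drop from 0.0647 to 0.0473 is the explaining-away (discounting) effect.

P(overheating coolant loop | warning light) ≈ 0.0647; P(overheating coolant loop | warning light, low oil pressure) ≈ 0.0473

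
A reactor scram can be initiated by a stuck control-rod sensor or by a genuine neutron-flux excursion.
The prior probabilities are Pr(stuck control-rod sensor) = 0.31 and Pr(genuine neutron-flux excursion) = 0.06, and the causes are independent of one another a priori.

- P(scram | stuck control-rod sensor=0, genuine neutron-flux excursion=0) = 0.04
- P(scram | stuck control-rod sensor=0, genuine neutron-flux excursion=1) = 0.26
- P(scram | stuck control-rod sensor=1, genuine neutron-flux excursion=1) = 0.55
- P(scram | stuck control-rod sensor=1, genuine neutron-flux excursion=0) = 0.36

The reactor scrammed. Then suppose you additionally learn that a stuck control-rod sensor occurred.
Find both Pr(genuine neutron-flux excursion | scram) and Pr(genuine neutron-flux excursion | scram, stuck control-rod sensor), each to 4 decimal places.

By total probability over the 4 (stuck control-rod sensor, genuine neutron-flux excursion) configurations:
  P(scram) = 0.04×0.69×0.94 + 0.26×0.69×0.06 + 0.36×0.31×0.94 + 0.55×0.31×0.06
        = 0.025944 + 0.010764 + 0.104904 + 0.010230 = 0.151842
Configurations with genuine neutron-flux excursion contribute 0.020994, so
  P(genuine neutron-flux excursion | scram) = 0.020994 / 0.151842 ≈ 0.1383

With the extra evidence:
By total probability over both values of genuine neutron-flux excursion:
  P(scram | stuck control-rod sensor) = 0.36×0.94 + 0.55×0.06
        = 0.338400 + 0.033000 = 0.371400
Configurations with genuine neutron-flux excursion contribute 0.033000, so
  P(genuine neutron-flux excursion | scram, stuck control-rod sensor) = 0.033000 / 0.371400 ≈ 0.0889

Pr(genuine neutron-flux excursion | scram) ≈ 0.1383; Pr(genuine neutron-flux excursion | scram, stuck control-rod sensor) ≈ 0.0889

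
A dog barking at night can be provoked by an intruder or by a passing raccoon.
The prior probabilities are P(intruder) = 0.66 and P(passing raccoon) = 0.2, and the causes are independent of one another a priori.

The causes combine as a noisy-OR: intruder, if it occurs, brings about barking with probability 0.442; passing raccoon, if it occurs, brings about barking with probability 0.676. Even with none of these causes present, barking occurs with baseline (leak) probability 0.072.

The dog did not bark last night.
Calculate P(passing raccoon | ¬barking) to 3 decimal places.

P(passing raccoon | ¬barking) ≈ 0.075

Under noisy-OR, P(barking | causes) = 1 − (1−0.072)·∏(1−qᵢ) over the active causes.
For the numerator, keep only passing raccoon=true terms: 0.020446 + 0.022146 = 0.042592
The normalizing constant is 0.928×0.34×0.8 + 0.300672×0.34×0.2 + 0.517824×0.66×0.8 + 0.167775×0.66×0.2 = 0.568419
P(passing raccoon | ¬barking) = 0.042592/0.568419 ≈ 0.075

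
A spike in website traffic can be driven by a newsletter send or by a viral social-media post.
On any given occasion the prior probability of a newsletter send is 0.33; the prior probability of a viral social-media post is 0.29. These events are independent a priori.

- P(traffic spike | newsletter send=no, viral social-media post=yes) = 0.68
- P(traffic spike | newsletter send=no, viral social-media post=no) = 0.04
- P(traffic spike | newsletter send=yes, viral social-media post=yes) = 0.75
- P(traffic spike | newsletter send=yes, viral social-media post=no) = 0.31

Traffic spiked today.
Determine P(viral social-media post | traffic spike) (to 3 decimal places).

P(traffic spike) = 0.04*0.67*0.71 + 0.68*0.67*0.29 + 0.31*0.33*0.71 + 0.75*0.33*0.29 = 0.019028 + 0.132124 + 0.072633 + 0.071775 = 0.295560
Of this, 0.203899 comes from 0.132124 + 0.071775 (the viral social-media post=true cases).
So P(viral social-media post | traffic spike) = 0.203899/0.295560 ≈ 0.690.

P(viral social-media post | traffic spike) ≈ 0.690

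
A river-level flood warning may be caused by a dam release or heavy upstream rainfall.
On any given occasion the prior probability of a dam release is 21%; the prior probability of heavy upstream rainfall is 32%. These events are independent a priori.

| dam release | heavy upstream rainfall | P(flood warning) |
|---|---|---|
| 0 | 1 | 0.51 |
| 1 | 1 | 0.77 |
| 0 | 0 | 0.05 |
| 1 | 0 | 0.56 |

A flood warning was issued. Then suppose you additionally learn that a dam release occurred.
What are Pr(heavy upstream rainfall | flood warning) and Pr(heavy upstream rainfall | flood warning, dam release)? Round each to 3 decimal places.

Pr(heavy upstream rainfall | flood warning) ≈ 0.628; Pr(heavy upstream rainfall | flood warning, dam release) ≈ 0.393

Numerator (weight on configurations with heavy upstream rainfall): 0.128928 + 0.051744 = 0.180672
The normalizing constant is 0.05*0.79*0.68 + 0.51*0.79*0.32 + 0.56*0.21*0.68 + 0.77*0.21*0.32 = 0.287500
Posterior = 0.180672 / 0.287500 ≈ 0.628

With the extra evidence:
P(flood warning | dam release) = 0.56*0.68 + 0.77*0.32 = 0.380800 + 0.246400 = 0.627200
Of this, 0.246400 comes from 0.77*0.32 (the heavy upstream rainfall=true cases).
P(heavy upstream rainfall | flood warning, dam release) = 0.246400 / 0.627200 ≈ 0.393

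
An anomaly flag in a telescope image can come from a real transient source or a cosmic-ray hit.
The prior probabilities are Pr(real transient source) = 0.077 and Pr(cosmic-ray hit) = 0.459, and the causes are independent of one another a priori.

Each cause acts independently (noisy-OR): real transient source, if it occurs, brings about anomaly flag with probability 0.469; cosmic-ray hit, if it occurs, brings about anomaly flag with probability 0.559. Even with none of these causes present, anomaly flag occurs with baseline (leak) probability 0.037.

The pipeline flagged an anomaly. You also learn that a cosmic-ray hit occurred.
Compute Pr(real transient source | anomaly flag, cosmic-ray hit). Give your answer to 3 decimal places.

Under noisy-OR, P(anomaly flag | causes) = 1 − (1−0.037)·∏(1−qᵢ) over the active causes.
Sum P(anomaly flag|·) weighted by the priors over both values of real transient source:
  P(anomaly flag | cosmic-ray hit) = 0.575317*0.923 + 0.774493*0.077
        = 0.531018 + 0.059636 = 0.590654
Keeping only the real transient source-present terms gives 0.059636, so
  P(real transient source | anomaly flag, cosmic-ray hit) = 0.059636 / 0.590654 ≈ 0.101

Pr(real transient source | anomaly flag, cosmic-ray hit) ≈ 0.101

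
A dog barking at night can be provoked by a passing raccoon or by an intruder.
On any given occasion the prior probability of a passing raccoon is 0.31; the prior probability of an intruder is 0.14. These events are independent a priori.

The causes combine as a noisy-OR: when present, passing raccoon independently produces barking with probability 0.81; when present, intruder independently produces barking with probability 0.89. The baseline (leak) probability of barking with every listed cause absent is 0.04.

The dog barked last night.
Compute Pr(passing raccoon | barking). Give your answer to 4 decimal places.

Under noisy-OR, P(barking | causes) = 1 − (1−0.04)·∏(1−qᵢ) over the active causes.
P(barking) = 0.04·0.69·0.86 + 0.8944·0.69·0.14 + 0.8176·0.31·0.86 + 0.979936·0.31·0.14 = 0.023736 + 0.086399 + 0.217972 + 0.042529 = 0.370636
The passing raccoon-present share is 0.217972 + 0.042529 = 0.260501.
P(passing raccoon | barking) = 0.260501 / 0.370636 ≈ 0.7028

Pr(passing raccoon | barking) ≈ 0.7028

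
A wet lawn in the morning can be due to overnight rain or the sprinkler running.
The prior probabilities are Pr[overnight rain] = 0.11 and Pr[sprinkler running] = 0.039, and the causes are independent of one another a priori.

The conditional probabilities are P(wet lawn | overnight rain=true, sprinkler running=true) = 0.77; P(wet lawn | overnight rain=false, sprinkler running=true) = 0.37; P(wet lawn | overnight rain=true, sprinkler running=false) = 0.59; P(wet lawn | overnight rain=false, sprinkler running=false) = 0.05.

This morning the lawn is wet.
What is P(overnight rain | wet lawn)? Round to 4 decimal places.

P(wet lawn) = 0.05×0.89×0.961 + 0.37×0.89×0.039 + 0.59×0.11×0.961 + 0.77×0.11×0.039 = 0.042765 + 0.012843 + 0.062369 + 0.003303 = 0.121280
The overnight rain-present share is 0.062369 + 0.003303 = 0.065672.
P(overnight rain | wet lawn) = 0.065672 / 0.121280 ≈ 0.5415

P(overnight rain | wet lawn) ≈ 0.5415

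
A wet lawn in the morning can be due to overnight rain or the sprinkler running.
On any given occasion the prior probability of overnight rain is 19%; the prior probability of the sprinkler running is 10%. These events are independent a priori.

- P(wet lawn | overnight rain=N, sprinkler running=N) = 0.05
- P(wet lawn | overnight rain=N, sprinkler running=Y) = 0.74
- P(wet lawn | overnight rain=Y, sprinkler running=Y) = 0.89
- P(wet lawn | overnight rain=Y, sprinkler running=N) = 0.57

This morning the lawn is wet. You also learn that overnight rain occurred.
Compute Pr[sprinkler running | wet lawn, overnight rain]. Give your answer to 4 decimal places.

Sum P(wet lawn|·) weighted by the priors over both values of sprinkler running:
  P(wet lawn | overnight rain) = 0.57×0.9 + 0.89×0.1
        = 0.513000 + 0.089000 = 0.602000
Configurations with sprinkler running contribute 0.089000, so
  P(sprinkler running | wet lawn, overnight rain) = 0.089000 / 0.602000 ≈ 0.1478

Pr[sprinkler running | wet lawn, overnight rain] ≈ 0.1478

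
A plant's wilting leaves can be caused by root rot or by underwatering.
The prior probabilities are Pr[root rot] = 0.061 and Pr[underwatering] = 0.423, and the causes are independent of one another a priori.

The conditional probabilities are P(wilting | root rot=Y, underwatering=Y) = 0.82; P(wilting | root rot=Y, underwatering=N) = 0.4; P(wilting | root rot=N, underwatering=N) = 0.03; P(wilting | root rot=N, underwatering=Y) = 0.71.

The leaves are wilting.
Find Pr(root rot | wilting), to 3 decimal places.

Pr(root rot | wilting) ≈ 0.106

P(wilting) = 0.03×0.939×0.577 + 0.71×0.939×0.423 + 0.4×0.061×0.577 + 0.82×0.061×0.423 = 0.016254 + 0.282010 + 0.014079 + 0.021158 = 0.333501
Of this, 0.035237 comes from 0.014079 + 0.021158 (the root rot=true cases).
Hence the posterior is 0.035237/0.333501 ≈ 0.106.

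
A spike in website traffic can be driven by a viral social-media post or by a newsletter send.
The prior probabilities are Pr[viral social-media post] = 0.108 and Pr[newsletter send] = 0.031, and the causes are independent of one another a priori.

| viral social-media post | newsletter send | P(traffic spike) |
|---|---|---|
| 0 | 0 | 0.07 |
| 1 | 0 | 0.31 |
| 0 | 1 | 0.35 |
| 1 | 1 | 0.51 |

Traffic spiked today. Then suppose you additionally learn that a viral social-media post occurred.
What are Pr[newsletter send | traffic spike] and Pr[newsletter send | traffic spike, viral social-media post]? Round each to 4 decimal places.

Sum P(traffic spike|·) weighted by the priors over the 4 (viral social-media post, newsletter send) configurations:
  P(traffic spike) = 0.07·0.892·0.969 + 0.35·0.892·0.031 + 0.31·0.108·0.969 + 0.51·0.108·0.031
        = 0.060504 + 0.009678 + 0.032442 + 0.001707 = 0.104331
Configurations with newsletter send contribute 0.011385, so
  P(newsletter send | traffic spike) = 0.011385 / 0.104331 ≈ 0.1091

Now also conditioning on viral social-media post=true:
Enumerate both values of newsletter send and weight by the priors:
  P(traffic spike | viral social-media post) = 0.31*0.969 + 0.51*0.031
        = 0.300390 + 0.015810 = 0.316200
The terms with newsletter send present sum to 0.015810, so
  P(newsletter send | traffic spike, viral social-media post) = 0.015810 / 0.316200 ≈ 0.0500
This is intercausal reasoning (explaining away): once viral social-media post accounts for the traffic spike, newsletter send becomes less likely.

Pr[newsletter send | traffic spike] ≈ 0.1091; Pr[newsletter send | traffic spike, viral social-media post] ≈ 0.0500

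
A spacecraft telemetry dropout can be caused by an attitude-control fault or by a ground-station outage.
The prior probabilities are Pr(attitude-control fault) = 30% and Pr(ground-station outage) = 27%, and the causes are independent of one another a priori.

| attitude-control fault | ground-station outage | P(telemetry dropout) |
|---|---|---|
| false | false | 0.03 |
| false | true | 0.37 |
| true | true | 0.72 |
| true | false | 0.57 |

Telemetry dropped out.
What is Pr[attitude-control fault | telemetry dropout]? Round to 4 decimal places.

Pr[attitude-control fault | telemetry dropout] ≈ 0.6824

P(telemetry dropout) = 0.03*0.7*0.73 + 0.37*0.7*0.27 + 0.57*0.3*0.73 + 0.72*0.3*0.27 = 0.015330 + 0.069930 + 0.124830 + 0.058320 = 0.268410
Restricting to configurations with attitude-control fault present: 0.124830 + 0.058320 = 0.183150.
Hence the posterior is 0.183150/0.268410 ≈ 0.6824.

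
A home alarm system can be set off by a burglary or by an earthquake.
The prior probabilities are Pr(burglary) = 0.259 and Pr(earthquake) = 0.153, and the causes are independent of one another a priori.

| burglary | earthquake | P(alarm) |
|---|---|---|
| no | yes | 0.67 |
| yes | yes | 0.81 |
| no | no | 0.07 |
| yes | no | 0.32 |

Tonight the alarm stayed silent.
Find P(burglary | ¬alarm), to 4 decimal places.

P(burglary | ¬alarm) ≈ 0.2015

Sum P(¬alarm|·) weighted by the priors over the 4 (burglary, earthquake) configurations:
  P(¬alarm) = 0.93·0.741·0.847 + 0.33·0.741·0.153 + 0.68·0.259·0.847 + 0.19·0.259·0.153
        = 0.583693 + 0.037413 + 0.149174 + 0.007529 = 0.777809
Keeping only the burglary-present terms gives 0.156703, so
  P(burglary | ¬alarm) = 0.156703 / 0.777809 ≈ 0.2015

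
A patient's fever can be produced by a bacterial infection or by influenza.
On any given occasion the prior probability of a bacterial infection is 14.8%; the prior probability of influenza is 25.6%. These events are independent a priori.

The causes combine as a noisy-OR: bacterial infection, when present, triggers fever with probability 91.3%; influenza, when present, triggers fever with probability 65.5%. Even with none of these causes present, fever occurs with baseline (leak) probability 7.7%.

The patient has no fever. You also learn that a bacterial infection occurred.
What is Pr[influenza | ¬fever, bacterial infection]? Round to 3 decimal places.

Pr[influenza | ¬fever, bacterial infection] ≈ 0.106

Under noisy-OR, P(fever | causes) = 1 − (1−0.077)·∏(1−qᵢ) over the active causes.
Enumerate both values of influenza and weight by the priors:
  P(¬fever | bacterial infection) = 0.080301×0.744 + 0.027704×0.256
        = 0.059744 + 0.007092 = 0.066836
The terms with influenza present sum to 0.007092, so
  P(influenza | ¬fever, bacterial infection) = 0.007092 / 0.066836 ≈ 0.106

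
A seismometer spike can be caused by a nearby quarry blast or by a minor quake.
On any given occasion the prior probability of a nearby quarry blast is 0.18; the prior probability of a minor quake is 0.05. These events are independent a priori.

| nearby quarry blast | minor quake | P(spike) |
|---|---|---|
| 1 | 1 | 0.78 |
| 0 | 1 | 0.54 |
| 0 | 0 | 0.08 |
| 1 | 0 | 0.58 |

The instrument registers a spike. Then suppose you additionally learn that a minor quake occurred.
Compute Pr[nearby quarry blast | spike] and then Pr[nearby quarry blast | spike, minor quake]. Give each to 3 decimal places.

By total probability over the 4 (nearby quarry blast, minor quake) configurations:
  P(spike) = 0.08*0.82*0.95 + 0.54*0.82*0.05 + 0.58*0.18*0.95 + 0.78*0.18*0.05
        = 0.062320 + 0.022140 + 0.099180 + 0.007020 = 0.190660
Keeping only the nearby quarry blast-present terms gives 0.106200, so
  P(nearby quarry blast | spike) = 0.106200 / 0.190660 ≈ 0.557

Now condition on the additional information:
By total probability over both values of nearby quarry blast:
  P(spike | minor quake) = 0.54×0.82 + 0.78×0.18
        = 0.442800 + 0.140400 = 0.583200
The terms with nearby quarry blast present sum to 0.140400, so
  P(nearby quarry blast | spike, minor quake) = 0.140400 / 0.583200 ≈ 0.241
The drop from 0.557 to 0.241 is the explaining-away (discounting) effect.

Pr[nearby quarry blast | spike] ≈ 0.557; Pr[nearby quarry blast | spike, minor quake] ≈ 0.241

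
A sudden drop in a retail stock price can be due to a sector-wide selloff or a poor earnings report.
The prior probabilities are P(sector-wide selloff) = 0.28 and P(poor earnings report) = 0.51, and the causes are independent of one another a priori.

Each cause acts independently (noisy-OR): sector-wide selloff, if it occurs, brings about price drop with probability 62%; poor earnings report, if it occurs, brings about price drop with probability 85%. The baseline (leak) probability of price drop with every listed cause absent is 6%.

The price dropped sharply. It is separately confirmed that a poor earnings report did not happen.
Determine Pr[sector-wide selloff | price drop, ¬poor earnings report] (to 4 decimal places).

Pr[sector-wide selloff | price drop, ¬poor earnings report] ≈ 0.8064

Under noisy-OR, P(price drop | causes) = 1 − (1−0.06)·∏(1−qᵢ) over the active causes.
P(price drop | ¬poor earnings report) = 0.06·0.72 + 0.6428·0.28 = 0.043200 + 0.179984 = 0.223184
Restricting to configurations with sector-wide selloff present: 0.6428·0.28 = 0.179984.
P(sector-wide selloff | price drop, ¬poor earnings report) = 0.179984 / 0.223184 ≈ 0.8064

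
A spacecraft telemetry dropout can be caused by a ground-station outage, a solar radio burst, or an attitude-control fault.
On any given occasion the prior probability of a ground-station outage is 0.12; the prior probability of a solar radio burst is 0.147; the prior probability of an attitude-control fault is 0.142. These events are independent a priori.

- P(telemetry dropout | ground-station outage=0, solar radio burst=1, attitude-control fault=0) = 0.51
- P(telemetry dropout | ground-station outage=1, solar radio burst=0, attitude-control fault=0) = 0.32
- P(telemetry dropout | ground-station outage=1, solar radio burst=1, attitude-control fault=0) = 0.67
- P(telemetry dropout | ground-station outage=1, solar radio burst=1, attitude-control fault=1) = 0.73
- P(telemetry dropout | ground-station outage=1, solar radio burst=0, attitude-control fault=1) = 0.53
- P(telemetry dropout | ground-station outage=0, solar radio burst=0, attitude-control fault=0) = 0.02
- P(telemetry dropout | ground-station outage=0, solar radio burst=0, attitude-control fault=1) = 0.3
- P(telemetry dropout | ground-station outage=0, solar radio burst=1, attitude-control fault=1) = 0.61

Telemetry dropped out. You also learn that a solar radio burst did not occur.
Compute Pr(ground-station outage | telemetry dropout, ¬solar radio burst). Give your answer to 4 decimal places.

P(telemetry dropout | ¬solar radio burst) = 0.02*0.88*0.858 + 0.3*0.88*0.142 + 0.32*0.12*0.858 + 0.53*0.12*0.142 = 0.015101 + 0.037488 + 0.032947 + 0.009031 = 0.094567
Restricting to configurations with ground-station outage present: 0.032947 + 0.009031 = 0.041978.
P(ground-station outage | telemetry dropout, ¬solar radio burst) = 0.041978 / 0.094567 ≈ 0.4439

Pr(ground-station outage | telemetry dropout, ¬solar radio burst) ≈ 0.4439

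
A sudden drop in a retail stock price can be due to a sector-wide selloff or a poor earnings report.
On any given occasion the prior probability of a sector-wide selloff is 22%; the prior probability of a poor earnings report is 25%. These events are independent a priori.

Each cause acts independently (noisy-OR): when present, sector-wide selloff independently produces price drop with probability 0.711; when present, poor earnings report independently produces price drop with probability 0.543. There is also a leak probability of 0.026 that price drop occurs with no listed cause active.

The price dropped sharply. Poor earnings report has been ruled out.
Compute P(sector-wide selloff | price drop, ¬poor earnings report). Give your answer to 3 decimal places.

Under noisy-OR, P(price drop | causes) = 1 − (1−0.026)·∏(1−qᵢ) over the active causes.
P(price drop | ¬poor earnings report) = 0.026·0.78 + 0.718514·0.22 = 0.020280 + 0.158073 = 0.178353
Restricting to configurations with sector-wide selloff present: 0.718514·0.22 = 0.158073.
So P(sector-wide selloff | price drop, ¬poor earnings report) = 0.158073/0.178353 ≈ 0.886.

P(sector-wide selloff | price drop, ¬poor earnings report) ≈ 0.886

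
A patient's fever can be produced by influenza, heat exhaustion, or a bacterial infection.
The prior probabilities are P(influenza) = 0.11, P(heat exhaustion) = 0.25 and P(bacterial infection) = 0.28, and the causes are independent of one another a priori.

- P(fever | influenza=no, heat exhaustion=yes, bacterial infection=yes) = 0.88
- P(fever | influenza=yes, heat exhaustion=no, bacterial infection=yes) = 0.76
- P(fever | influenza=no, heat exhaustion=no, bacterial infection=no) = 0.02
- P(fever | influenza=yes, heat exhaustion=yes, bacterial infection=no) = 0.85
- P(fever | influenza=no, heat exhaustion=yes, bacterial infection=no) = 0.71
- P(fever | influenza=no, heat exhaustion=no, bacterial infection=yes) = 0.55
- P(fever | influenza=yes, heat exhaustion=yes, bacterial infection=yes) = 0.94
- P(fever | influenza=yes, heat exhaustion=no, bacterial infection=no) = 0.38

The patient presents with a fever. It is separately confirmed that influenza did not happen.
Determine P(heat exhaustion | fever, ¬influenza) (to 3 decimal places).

P(heat exhaustion | fever, ¬influenza) ≈ 0.600

By total probability over the 4 (heat exhaustion, bacterial infection) configurations:
  P(fever | ¬influenza) = 0.02×0.75×0.72 + 0.55×0.75×0.28 + 0.71×0.25×0.72 + 0.88×0.25×0.28
        = 0.010800 + 0.115500 + 0.127800 + 0.061600 = 0.315700
Configurations with heat exhaustion contribute 0.189400, so
  P(heat exhaustion | fever, ¬influenza) = 0.189400 / 0.315700 ≈ 0.600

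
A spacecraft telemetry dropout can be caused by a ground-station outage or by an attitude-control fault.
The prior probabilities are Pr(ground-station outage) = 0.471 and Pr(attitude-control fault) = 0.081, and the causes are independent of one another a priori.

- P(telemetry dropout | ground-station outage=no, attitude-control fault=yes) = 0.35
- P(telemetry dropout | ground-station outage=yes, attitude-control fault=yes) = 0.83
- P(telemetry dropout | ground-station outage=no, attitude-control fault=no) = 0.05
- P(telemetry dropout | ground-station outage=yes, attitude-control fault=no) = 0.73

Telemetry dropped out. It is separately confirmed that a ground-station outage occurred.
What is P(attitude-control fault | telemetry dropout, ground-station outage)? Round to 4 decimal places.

P(attitude-control fault | telemetry dropout, ground-station outage) ≈ 0.0911

P(telemetry dropout | ground-station outage) = 0.73·0.919 + 0.83·0.081 = 0.670870 + 0.067230 = 0.738100
The attitude-control fault-present share is 0.83·0.081 = 0.067230.
Hence the posterior is 0.067230/0.738100 ≈ 0.0911.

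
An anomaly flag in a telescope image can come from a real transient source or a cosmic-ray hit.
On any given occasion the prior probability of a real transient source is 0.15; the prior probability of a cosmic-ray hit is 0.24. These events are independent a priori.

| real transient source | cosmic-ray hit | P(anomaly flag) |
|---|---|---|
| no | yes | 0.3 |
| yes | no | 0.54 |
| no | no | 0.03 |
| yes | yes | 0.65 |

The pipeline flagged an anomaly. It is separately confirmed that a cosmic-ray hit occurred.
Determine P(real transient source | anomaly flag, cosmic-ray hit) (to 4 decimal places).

P(real transient source | anomaly flag, cosmic-ray hit) ≈ 0.2766

Enumerate both values of real transient source and weight by the priors:
  P(anomaly flag | cosmic-ray hit) = 0.3*0.85 + 0.65*0.15
        = 0.255000 + 0.097500 = 0.352500
The terms with real transient source present sum to 0.097500, so
  P(real transient source | anomaly flag, cosmic-ray hit) = 0.097500 / 0.352500 ≈ 0.2766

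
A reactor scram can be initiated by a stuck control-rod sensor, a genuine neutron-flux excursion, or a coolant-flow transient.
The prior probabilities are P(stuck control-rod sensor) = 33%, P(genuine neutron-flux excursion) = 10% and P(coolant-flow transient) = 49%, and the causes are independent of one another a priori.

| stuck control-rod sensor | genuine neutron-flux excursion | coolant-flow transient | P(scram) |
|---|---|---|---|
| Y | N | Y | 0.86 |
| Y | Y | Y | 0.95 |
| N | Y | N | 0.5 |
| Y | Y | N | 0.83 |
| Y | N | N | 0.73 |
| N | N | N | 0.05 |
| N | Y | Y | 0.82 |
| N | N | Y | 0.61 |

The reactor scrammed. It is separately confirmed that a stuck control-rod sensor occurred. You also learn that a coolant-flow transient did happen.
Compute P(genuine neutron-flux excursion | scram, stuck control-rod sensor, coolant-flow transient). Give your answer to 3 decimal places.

Sum P(scram|·) weighted by the priors over both values of genuine neutron-flux excursion:
  P(scram | stuck control-rod sensor, coolant-flow transient) = 0.86×0.9 + 0.95×0.1
        = 0.774000 + 0.095000 = 0.869000
Keeping only the genuine neutron-flux excursion-present terms gives 0.095000, so
  P(genuine neutron-flux excursion | scram, stuck control-rod sensor, coolant-flow transient) = 0.095000 / 0.869000 ≈ 0.109

P(genuine neutron-flux excursion | scram, stuck control-rod sensor, coolant-flow transient) ≈ 0.109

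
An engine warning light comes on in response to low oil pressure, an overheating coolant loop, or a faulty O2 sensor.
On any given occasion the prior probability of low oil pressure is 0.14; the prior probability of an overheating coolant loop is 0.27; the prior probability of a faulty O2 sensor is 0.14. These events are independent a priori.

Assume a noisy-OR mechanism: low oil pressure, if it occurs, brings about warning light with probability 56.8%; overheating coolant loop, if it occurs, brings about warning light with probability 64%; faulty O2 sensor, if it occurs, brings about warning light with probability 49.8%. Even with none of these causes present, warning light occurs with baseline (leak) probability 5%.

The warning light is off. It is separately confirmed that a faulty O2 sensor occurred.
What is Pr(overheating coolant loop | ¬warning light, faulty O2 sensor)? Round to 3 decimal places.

Pr(overheating coolant loop | ¬warning light, faulty O2 sensor) ≈ 0.118

Under noisy-OR, P(warning light | causes) = 1 − (1−0.05)·∏(1−qᵢ) over the active causes.
Numerator (weight on configurations with overheating coolant loop): 0.039865 + 0.002804 = 0.042669
The normalizing constant is 0.4769·0.86·0.73 + 0.171684·0.86·0.27 + 0.206021·0.14·0.73 + 0.074167·0.14·0.27 = 0.363122
Posterior = 0.042669 / 0.363122 ≈ 0.118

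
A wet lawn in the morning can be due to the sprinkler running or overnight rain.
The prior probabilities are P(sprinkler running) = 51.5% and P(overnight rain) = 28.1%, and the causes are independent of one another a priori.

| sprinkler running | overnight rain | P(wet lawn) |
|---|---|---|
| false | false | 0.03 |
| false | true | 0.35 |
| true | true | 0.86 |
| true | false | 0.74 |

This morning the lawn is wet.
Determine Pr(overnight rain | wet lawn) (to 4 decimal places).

Pr(overnight rain | wet lawn) ≈ 0.3770

P(wet lawn) = 0.03×0.485×0.719 + 0.35×0.485×0.281 + 0.74×0.515×0.719 + 0.86×0.515×0.281 = 0.010461 + 0.047700 + 0.274011 + 0.124455 = 0.456627
Restricting to configurations with overnight rain present: 0.047700 + 0.124455 = 0.172155.
P(overnight rain | wet lawn) = 0.172155 / 0.456627 ≈ 0.3770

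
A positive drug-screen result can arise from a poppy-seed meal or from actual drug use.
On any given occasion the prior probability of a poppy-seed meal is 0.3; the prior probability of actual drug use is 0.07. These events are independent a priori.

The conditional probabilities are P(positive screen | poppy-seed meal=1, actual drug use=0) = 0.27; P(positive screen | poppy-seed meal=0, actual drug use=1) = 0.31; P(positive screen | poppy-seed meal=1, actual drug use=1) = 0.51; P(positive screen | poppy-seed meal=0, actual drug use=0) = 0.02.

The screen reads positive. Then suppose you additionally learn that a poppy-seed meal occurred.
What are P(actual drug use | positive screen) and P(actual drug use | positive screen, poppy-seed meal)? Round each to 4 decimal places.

P(actual drug use | positive screen) ≈ 0.2267; P(actual drug use | positive screen, poppy-seed meal) ≈ 0.1245

P(positive screen) = 0.02*0.7*0.93 + 0.31*0.7*0.07 + 0.27*0.3*0.93 + 0.51*0.3*0.07 = 0.013020 + 0.015190 + 0.075330 + 0.010710 = 0.114250
The actual drug use-present share is 0.015190 + 0.010710 = 0.025900.
Hence the posterior is 0.025900/0.114250 ≈ 0.2267.

Now also conditioning on poppy-seed meal=true:
P(positive screen | poppy-seed meal) = 0.27×0.93 + 0.51×0.07 = 0.251100 + 0.035700 = 0.286800
Of this, 0.035700 comes from 0.51×0.07 (the actual drug use=true cases).
P(actual drug use | positive screen, poppy-seed meal) = 0.035700 / 0.286800 ≈ 0.1245
— poppy-seed meal explains away the evidence for actual drug use.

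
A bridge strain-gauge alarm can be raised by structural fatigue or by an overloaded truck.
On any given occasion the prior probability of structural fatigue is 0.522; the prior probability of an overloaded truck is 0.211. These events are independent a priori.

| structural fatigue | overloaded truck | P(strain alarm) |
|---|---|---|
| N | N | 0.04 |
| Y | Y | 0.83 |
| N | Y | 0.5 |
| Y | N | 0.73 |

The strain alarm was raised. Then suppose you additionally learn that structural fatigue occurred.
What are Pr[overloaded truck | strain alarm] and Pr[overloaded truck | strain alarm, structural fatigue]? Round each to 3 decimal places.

Pr[overloaded truck | strain alarm] ≈ 0.310; Pr[overloaded truck | strain alarm, structural fatigue] ≈ 0.233

By total probability over the 4 (structural fatigue, overloaded truck) configurations:
  P(strain alarm) = 0.04·0.478·0.789 + 0.5·0.478·0.211 + 0.73·0.522·0.789 + 0.83·0.522·0.211
        = 0.015086 + 0.050429 + 0.300656 + 0.091418 = 0.457589
Keeping only the overloaded truck-present terms gives 0.141847, so
  P(overloaded truck | strain alarm) = 0.141847 / 0.457589 ≈ 0.310

Now also conditioning on structural fatigue=true:
P(strain alarm | structural fatigue) = 0.73×0.789 + 0.83×0.211 = 0.575970 + 0.175130 = 0.751100
Of this, 0.175130 comes from 0.83×0.211 (the overloaded truck=true cases).
Hence the posterior is 0.175130/0.751100 ≈ 0.233.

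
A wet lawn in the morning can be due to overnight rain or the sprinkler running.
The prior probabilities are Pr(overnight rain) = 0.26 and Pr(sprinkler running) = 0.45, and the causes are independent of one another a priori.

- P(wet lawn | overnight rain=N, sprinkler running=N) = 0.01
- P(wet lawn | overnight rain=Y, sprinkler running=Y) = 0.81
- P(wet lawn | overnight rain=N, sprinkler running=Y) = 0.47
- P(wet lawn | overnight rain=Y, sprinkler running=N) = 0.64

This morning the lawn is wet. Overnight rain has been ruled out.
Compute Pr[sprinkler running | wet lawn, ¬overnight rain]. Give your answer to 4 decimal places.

Weight on sprinkler running=true, given the evidence: 0.47·0.45 = 0.211500
The normalizing constant is 0.01·0.55 + 0.47·0.45 = 0.217000
Posterior = 0.211500 / 0.217000 ≈ 0.9747

Pr[sprinkler running | wet lawn, ¬overnight rain] ≈ 0.9747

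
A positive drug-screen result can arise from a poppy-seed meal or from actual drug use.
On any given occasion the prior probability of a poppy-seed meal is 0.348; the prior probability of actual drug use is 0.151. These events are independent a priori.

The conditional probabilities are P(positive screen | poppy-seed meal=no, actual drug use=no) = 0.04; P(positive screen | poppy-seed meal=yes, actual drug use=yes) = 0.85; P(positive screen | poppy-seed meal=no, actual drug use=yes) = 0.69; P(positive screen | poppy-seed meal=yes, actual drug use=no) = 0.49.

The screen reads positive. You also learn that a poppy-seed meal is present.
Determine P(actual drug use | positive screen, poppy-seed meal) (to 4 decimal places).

Numerator (weight on configurations with actual drug use): 0.85·0.151 = 0.128350
The normalizing constant is 0.49·0.849 + 0.85·0.151 = 0.544360
P(actual drug use | positive screen, poppy-seed meal) = 0.128350/0.544360 ≈ 0.2358

P(actual drug use | positive screen, poppy-seed meal) ≈ 0.2358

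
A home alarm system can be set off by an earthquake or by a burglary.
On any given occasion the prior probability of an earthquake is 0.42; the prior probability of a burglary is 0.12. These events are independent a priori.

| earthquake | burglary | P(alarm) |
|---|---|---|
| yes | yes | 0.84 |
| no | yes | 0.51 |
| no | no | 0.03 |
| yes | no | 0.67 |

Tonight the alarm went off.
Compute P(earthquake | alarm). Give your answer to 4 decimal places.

Sum P(alarm|·) weighted by the priors over the 4 (earthquake, burglary) configurations:
  P(alarm) = 0.03·0.58·0.88 + 0.51·0.58·0.12 + 0.67·0.42·0.88 + 0.84·0.42·0.12
        = 0.015312 + 0.035496 + 0.247632 + 0.042336 = 0.340776
The terms with earthquake present sum to 0.289968, so
  P(earthquake | alarm) = 0.289968 / 0.340776 ≈ 0.8509

P(earthquake | alarm) ≈ 0.8509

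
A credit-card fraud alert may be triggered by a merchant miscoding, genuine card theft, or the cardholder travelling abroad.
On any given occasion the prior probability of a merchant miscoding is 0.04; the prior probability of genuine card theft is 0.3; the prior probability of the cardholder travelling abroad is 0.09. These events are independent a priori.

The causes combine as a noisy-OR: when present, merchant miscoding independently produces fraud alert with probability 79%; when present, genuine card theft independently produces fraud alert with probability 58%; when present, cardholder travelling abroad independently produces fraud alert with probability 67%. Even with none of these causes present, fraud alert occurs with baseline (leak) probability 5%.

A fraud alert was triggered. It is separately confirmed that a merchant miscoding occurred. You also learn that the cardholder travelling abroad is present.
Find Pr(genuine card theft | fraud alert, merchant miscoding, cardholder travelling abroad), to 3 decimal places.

Under noisy-OR, P(fraud alert | causes) = 1 − (1−0.05)·∏(1−qᵢ) over the active causes.
P(fraud alert | merchant miscoding, cardholder travelling abroad) = 0.934165×0.7 + 0.972349×0.3 = 0.653915 + 0.291705 = 0.945620
Restricting to configurations with genuine card theft present: 0.972349×0.3 = 0.291705.
Hence the posterior is 0.291705/0.945620 ≈ 0.308.

Pr(genuine card theft | fraud alert, merchant miscoding, cardholder travelling abroad) ≈ 0.308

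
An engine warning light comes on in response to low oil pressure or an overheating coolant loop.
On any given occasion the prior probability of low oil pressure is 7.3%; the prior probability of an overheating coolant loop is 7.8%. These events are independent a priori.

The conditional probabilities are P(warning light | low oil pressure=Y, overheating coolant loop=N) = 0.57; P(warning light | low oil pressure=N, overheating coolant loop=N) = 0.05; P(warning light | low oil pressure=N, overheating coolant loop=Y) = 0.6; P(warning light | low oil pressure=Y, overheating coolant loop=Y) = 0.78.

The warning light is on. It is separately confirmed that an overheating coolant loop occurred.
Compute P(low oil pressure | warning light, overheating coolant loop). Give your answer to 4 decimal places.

For the numerator, keep only low oil pressure=true terms: 0.78*0.073 = 0.056940
Denominator P(warning light | overheating coolant loop): 0.6*0.927 + 0.78*0.073 = 0.613140
Posterior = 0.056940 / 0.613140 ≈ 0.0929

P(low oil pressure | warning light, overheating coolant loop) ≈ 0.0929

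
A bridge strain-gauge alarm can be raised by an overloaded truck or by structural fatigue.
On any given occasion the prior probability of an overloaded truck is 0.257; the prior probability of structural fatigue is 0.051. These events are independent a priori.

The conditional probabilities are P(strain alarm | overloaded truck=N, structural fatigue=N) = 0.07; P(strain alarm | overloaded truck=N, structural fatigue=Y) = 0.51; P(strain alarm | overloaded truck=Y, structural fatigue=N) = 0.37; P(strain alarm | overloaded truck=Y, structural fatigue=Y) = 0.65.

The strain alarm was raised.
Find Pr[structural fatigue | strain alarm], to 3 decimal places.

Pr[structural fatigue | strain alarm] ≈ 0.166

For the numerator, keep only structural fatigue=true terms: 0.019325 + 0.008520 = 0.027845
The normalizing constant is 0.07·0.743·0.949 + 0.51·0.743·0.051 + 0.37·0.257·0.949 + 0.65·0.257·0.051 = 0.167442
P(structural fatigue | strain alarm) = 0.027845/0.167442 ≈ 0.166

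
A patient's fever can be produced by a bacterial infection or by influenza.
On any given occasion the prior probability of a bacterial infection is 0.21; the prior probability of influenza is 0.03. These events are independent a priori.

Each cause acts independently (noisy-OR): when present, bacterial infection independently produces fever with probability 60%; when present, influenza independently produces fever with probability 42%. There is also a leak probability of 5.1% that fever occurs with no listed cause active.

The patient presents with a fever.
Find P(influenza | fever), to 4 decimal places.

Under noisy-OR, P(fever | causes) = 1 − (1−0.051)·∏(1−qᵢ) over the active causes.
P(fever) = 0.051*0.79*0.97 + 0.44958*0.79*0.03 + 0.6204*0.21*0.97 + 0.779832*0.21*0.03 = 0.039081 + 0.010655 + 0.126375 + 0.004913 = 0.181024
The influenza-present share is 0.010655 + 0.004913 = 0.015568.
P(influenza | fever) = 0.015568 / 0.181024 ≈ 0.0860

P(influenza | fever) ≈ 0.0860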